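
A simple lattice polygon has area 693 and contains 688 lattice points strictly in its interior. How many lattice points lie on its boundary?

12

Pick's theorem gives A = I + B/2 − 1, so B = 2(A − I + 1) = 2(693 − 688 + 1) = 12.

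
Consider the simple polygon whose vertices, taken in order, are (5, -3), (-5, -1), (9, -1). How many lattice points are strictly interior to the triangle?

6

By the shoelace formula, twice the signed area is |(5·(-1) − (-5)·(-3)) + ((-5)·(-1) − 9·(-1)) + (9·(-3) − 5·(-1))| = 28, so the area is 14.
Along each edge there are gcd(|Δx|,|Δy|)+1 lattice points, so counting each shared vertex once the boundary has gcd(10,2) + gcd(14,0) + gcd(4,2) = 2+14+2 = 18.
By Pick's theorem A = I + B/2 − 1, so I = 14 − 18/2 + 1 = 6.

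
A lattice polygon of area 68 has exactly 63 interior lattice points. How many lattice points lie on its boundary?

12

Pick's theorem gives A = I + B/2 − 1, so B = 2(A − I + 1) = 2(68 − 63 + 1) = 12.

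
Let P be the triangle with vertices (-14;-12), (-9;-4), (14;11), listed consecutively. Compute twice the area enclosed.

109

The shoelace formula gives twice the area as |[(-14)·(-4) − (-9)·(-12)] + [(-9)·11 − 14·(-4)] + [14·(-12) − (-14)·11]| = 109, so the area is 54.5.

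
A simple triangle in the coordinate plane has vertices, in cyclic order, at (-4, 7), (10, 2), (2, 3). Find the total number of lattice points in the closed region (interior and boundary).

By the shoelace formula, twice the signed area is |[(-4)·2 − 10·7] + [10·3 − 2·2] + [2·7 − (-4)·3]| = 26, so the area is 13.
Summing gcd(|Δx|,|Δy|) over the edges gives the boundary count: gcd(14,5) + gcd(8,1) + gcd(6,4) = 1+1+2 = 4.
Pick's theorem gives I = A − B/2 + 1 = 13 − 4/2 + 1 = 12, so the closed region contains I + B = 12 + 4 = 16 lattice points.

16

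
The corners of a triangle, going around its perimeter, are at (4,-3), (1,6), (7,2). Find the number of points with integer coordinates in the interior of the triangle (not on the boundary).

The shoelace formula gives twice the area as |(4·6 − 1·(-3)) + (1·2 − 7·6) + (7·(-3) − 4·2)| = 42, so the area is 21.
Summing gcd(|Δx|,|Δy|) over the edges gives the boundary count: gcd(3,9) + gcd(6,4) + gcd(3,5) = 3+2+1 = 6.
By Pick's theorem A = I + B/2 − 1, so I = 21 − 6/2 + 1 = 19.

19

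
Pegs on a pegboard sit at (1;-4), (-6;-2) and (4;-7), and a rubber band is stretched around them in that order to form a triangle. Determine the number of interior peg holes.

The shoelace formula gives twice the area as |[1·(-2) − (-6)·(-4)] + [(-6)·(-7) − 4·(-2)] + [4·(-4) − 1·(-7)]| = 15, so the area is 7.5.
Along each edge there are gcd(|Δx|,|Δy|)+1 lattice points, so counting each shared vertex once the boundary has gcd(7,2) + gcd(10,5) + gcd(3,3) = 1+5+3 = 9.
By Pick's theorem A = I + B/2 − 1, so I = 7.5 − 9/2 + 1 = 4.

4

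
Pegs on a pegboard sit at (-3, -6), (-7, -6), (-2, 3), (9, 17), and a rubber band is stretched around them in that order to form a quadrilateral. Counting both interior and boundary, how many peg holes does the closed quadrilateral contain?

By the shoelace formula, twice the signed area is |[(-3)·(-6) − (-7)·(-6)] + [(-7)·3 − (-2)·(-6)] + [(-2)·17 − 9·3] + [9·(-6) − (-3)·17]| = 121, so the area is 60.5.
Summing gcd(|Δx|,|Δy|) over the edges gives the boundary count: gcd(4,0) + gcd(5,9) + gcd(11,14) + gcd(12,23) = 4+1+1+1 = 7.
Pick's theorem gives I = A − B/2 + 1 = 60.5 − 7/2 + 1 = 58, so the closed region contains I + B = 58 + 7 = 65 lattice points.

65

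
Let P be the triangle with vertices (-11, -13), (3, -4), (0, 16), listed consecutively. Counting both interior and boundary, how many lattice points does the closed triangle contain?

156

Using the shoelace formula, 2A = |[(-11)·(-4) − 3·(-13)] + [3·16 − 0·(-4)] + [0·(-13) − (-11)·16]| = 307, so the area is 307/2.
Summing gcd(|Δx|,|Δy|) over the edges gives the boundary count: gcd(14,9) + gcd(3,20) + gcd(11,29) = 1+1+1 = 3.
Pick's theorem gives I = A − B/2 + 1 = 307/2 − 3/2 + 1 = 153, so the closed region contains I + B = 153 + 3 = 156 lattice points.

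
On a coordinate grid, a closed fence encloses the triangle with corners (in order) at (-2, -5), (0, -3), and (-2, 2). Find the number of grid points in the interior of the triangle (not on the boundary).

3

Using the shoelace formula, 2A = |((-2)·(-3) − 0·(-5)) + (0·2 − (-2)·(-3)) + ((-2)·(-5) − (-2)·2)| = 14, so the area is 7.
Summing gcd(|Δx|,|Δy|) over the edges gives the boundary count: gcd(2,2) + gcd(2,5) + gcd(0,7) = 2+1+7 = 10.
By Pick's theorem A = I + B/2 − 1, so I = 7 − 10/2 + 1 = 3.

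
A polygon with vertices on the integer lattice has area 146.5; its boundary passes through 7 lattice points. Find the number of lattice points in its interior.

144

From Pick's theorem, I = A − B/2 + 1 = 146.5 − 7/2 + 1 = 144.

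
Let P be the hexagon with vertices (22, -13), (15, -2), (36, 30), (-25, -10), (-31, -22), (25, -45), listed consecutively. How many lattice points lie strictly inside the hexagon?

1952

Using the shoelace formula, 2A = |(22·(-2) − 15·(-13)) + (15·30 − 36·(-2)) + (36·(-10) − (-25)·30) + ((-25)·(-22) − (-31)·(-10)) + ((-31)·(-45) − 25·(-22)) + (25·(-13) − 22·(-45))| = 3913, so the area is 1956.5.
The number of boundary lattice points is Σ gcd(|Δx|,|Δy|) = gcd(7,11) + gcd(21,32) + gcd(61,40) + gcd(6,12) + gcd(56,23) + gcd(3,32) = 1+1+1+6+1+1 = 11.
Pick's theorem gives I = A − B/2 + 1 = 1956.5 − 11/2 + 1 = 1952.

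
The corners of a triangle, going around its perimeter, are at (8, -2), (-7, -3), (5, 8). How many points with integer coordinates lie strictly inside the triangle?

76

By the shoelace formula, twice the signed area is |[8·(-3) − (-7)·(-2)] + [(-7)·8 − 5·(-3)] + [5·(-2) − 8·8]| = 153, so the area is 153/2.
Along each edge there are gcd(|Δx|,|Δy|)+1 lattice points, so counting each shared vertex once the boundary has gcd(15,1) + gcd(12,11) + gcd(3,10) = 1+1+1 = 3.
By Pick's theorem A = I + B/2 − 1, so I = 153/2 − 3/2 + 1 = 76.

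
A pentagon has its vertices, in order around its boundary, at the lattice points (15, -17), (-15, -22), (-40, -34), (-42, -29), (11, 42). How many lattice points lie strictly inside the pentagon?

1739

Using the shoelace formula, 2A = |(15·(-22) − (-15)·(-17)) + ((-15)·(-34) − (-40)·(-22)) + ((-40)·(-29) − (-42)·(-34)) + ((-42)·42 − 11·(-29)) + (11·(-17) − 15·42)| = 3485, so the area is 3485/2.
Along each edge there are gcd(|Δx|,|Δy|)+1 lattice points, so counting each shared vertex once the boundary has gcd(30,5) + gcd(25,12) + gcd(2,5) + gcd(53,71) + gcd(4,59) = 5+1+1+1+1 = 9.
Pick's theorem gives I = A − B/2 + 1 = 3485/2 − 9/2 + 1 = 1739.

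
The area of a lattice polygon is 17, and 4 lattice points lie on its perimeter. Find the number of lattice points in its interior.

16

Pick's theorem A = I + B/2 − 1 rearranges to I = A − B/2 + 1 = 17 − 4/2 + 1 = 16.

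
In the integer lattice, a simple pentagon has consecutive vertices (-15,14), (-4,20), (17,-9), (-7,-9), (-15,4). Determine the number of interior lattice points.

521

The shoelace formula gives twice the area as |((-15)·20 − (-4)·14) + ((-4)·(-9) − 17·20) + (17·(-9) − (-7)·(-9)) + ((-7)·4 − (-15)·(-9)) + ((-15)·14 − (-15)·4)| = 1077, so the area is 1077/2.
Along each edge there are gcd(|Δx|,|Δy|)+1 lattice points, so counting each shared vertex once the boundary has gcd(11,6) + gcd(21,29) + gcd(24,0) + gcd(8,13) + gcd(0,10) = 1+1+24+1+10 = 37.
Pick's theorem gives I = A − B/2 + 1 = 1077/2 − 37/2 + 1 = 521.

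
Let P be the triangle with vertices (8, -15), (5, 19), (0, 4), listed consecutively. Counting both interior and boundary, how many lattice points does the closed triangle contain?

112

The shoelace formula gives twice the area as |(8·19 − 5·(-15)) + (5·4 − 0·19) + (0·(-15) − 8·4)| = 215, so the area is 215/2.
Along each edge there are gcd(|Δx|,|Δy|)+1 lattice points, so counting each shared vertex once the boundary has gcd(3,34) + gcd(5,15) + gcd(8,19) = 1+5+1 = 7.
Pick's theorem gives I = A − B/2 + 1 = 215/2 − 7/2 + 1 = 105, so the closed region contains I + B = 105 + 7 = 112 lattice points.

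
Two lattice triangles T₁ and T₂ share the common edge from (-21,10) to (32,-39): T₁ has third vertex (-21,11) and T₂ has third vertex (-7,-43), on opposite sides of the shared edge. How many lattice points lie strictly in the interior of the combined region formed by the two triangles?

The union is the simple quadrilateral with vertices (-21,10), (-21,11), (32,-39), (-7,-43) in order.
The shoelace formula gives twice the area as |((-21)·11 − (-21)·10) + ((-21)·(-39) − 32·11) + (32·(-43) − (-7)·(-39)) + ((-7)·10 − (-21)·(-43))| = 2176, so the area is 1088.
The number of boundary lattice points is Σ gcd(|Δx|,|Δy|) = gcd(0,1) + gcd(53,50) + gcd(39,4) + gcd(14,53) = 1+1+1+1 = 4.
By Pick's theorem I = A − B/2 + 1 = 1088 − 4/2 + 1 = 1087.

1087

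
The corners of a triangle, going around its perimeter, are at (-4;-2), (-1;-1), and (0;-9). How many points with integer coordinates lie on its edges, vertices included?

The number of boundary lattice points is Σ gcd(|Δx|,|Δy|) = gcd(3,1) + gcd(1,8) + gcd(4,7) = 1+1+1 = 3.

3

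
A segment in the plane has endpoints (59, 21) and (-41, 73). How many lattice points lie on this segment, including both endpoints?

5

The number of lattice points on a segment between lattice points is gcd(|Δx|,|Δy|) + 1 = gcd(100,52) + 1 = 4 + 1 = 5.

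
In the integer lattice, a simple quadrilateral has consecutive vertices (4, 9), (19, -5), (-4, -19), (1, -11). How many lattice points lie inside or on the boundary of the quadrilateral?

231

Using the shoelace formula, 2A = |[4·(-5) − 19·9] + [19·(-19) − (-4)·(-5)] + [(-4)·(-11) − 1·(-19)] + [1·9 − 4·(-11)]| = 456, so the area is 228.
The number of boundary lattice points is Σ gcd(|Δx|,|Δy|) = gcd(15,14) + gcd(23,14) + gcd(5,8) + gcd(3,20) = 1+1+1+1 = 4.
Pick's theorem gives I = A − B/2 + 1 = 228 − 4/2 + 1 = 227, so the closed region contains I + B = 227 + 4 = 231 lattice points.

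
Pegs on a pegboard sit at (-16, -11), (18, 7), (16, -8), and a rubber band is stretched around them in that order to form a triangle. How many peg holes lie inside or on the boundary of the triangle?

By the shoelace formula, twice the signed area is |((-16)·7 − 18·(-11)) + (18·(-8) − 16·7) + (16·(-11) − (-16)·(-8))| = 474, so the area is 237.
The number of boundary lattice points is Σ gcd(|Δx|,|Δy|) = gcd(34,18) + gcd(2,15) + gcd(32,3) = 2+1+1 = 4.
Pick's theorem gives I = A − B/2 + 1 = 237 − 4/2 + 1 = 236, so the closed region contains I + B = 236 + 4 = 240 lattice points.

240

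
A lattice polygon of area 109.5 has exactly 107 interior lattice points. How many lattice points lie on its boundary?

Pick's theorem gives A = I + B/2 − 1, so B = 2(A − I + 1) = 2(109.5 − 107 + 1) = 7.

7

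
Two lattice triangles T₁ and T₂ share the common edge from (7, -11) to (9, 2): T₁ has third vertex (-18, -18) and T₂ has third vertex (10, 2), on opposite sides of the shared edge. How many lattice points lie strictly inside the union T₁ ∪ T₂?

161

The union is the simple quadrilateral with vertices (7, -11), (-18, -18), (9, 2), (10, 2) in order.
The shoelace formula gives twice the area as |[7·(-18) − (-18)·(-11)] + [(-18)·2 − 9·(-18)] + [9·2 − 10·2] + [10·(-11) − 7·2]| = 324, so the area is 162.
Summing gcd(|Δx|,|Δy|) over the edges gives the boundary count: gcd(25,7) + gcd(27,20) + gcd(1,0) + gcd(3,13) = 1+1+1+1 = 4.
By Pick's theorem I = A − B/2 + 1 = 162 − 4/2 + 1 = 161.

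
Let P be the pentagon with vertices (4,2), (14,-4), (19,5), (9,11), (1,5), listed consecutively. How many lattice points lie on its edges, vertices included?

10

The number of boundary lattice points is Σ gcd(|Δx|,|Δy|) = gcd(10,6) + gcd(5,9) + gcd(10,6) + gcd(8,6) + gcd(3,3) = 2+1+2+2+3 = 10.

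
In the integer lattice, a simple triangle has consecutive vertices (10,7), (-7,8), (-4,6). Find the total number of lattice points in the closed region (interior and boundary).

Using the shoelace formula, 2A = |(10·8 − (-7)·7) + ((-7)·6 − (-4)·8) + ((-4)·7 − 10·6)| = 31, so the area is 31/2.
The number of boundary lattice points is Σ gcd(|Δx|,|Δy|) = gcd(17,1) + gcd(3,2) + gcd(14,1) = 1+1+1 = 3.
Pick's theorem gives I = A − B/2 + 1 = 31/2 − 3/2 + 1 = 15, so the closed region contains I + B = 15 + 3 = 18 lattice points.

18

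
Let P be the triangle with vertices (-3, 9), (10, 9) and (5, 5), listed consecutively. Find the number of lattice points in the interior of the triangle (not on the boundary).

18

Using the shoelace formula, 2A = |[(-3)·9 − 10·9] + [10·5 − 5·9] + [5·9 − (-3)·5]| = 52, so the area is 26.
The number of boundary lattice points is Σ gcd(|Δx|,|Δy|) = gcd(13,0) + gcd(5,4) + gcd(8,4) = 13+1+4 = 18.
Pick's theorem gives I = A − B/2 + 1 = 26 − 18/2 + 1 = 18.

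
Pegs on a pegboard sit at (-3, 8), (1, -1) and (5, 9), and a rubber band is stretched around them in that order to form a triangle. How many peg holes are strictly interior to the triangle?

The shoelace formula gives twice the area as |[(-3)·(-1) − 1·8] + [1·9 − 5·(-1)] + [5·8 − (-3)·9]| = 76, so the area is 38.
Along each edge there are gcd(|Δx|,|Δy|)+1 lattice points, so counting each shared vertex once the boundary has gcd(4,9) + gcd(4,10) + gcd(8,1) = 1+2+1 = 4.
Pick's theorem gives I = A − B/2 + 1 = 38 − 4/2 + 1 = 37.

37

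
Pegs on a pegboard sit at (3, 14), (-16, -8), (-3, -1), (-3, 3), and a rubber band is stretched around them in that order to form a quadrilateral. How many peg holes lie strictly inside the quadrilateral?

The shoelace formula gives twice the area as |(3·(-8) − (-16)·14) + ((-16)·(-1) − (-3)·(-8)) + ((-3)·3 − (-3)·(-1)) + ((-3)·14 − 3·3)| = 129, so the area is 64.5.
The number of boundary lattice points is Σ gcd(|Δx|,|Δy|) = gcd(19,22) + gcd(13,7) + gcd(0,4) + gcd(6,11) = 1+1+4+1 = 7.
Pick's theorem gives I = A − B/2 + 1 = 64.5 − 7/2 + 1 = 62.

62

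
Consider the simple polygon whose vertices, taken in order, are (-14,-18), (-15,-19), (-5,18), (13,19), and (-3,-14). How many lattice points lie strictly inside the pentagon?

By the shoelace formula, twice the signed area is |[(-14)·(-19) − (-15)·(-18)] + [(-15)·18 − (-5)·(-19)] + [(-5)·19 − 13·18] + [13·(-14) − (-3)·19] + [(-3)·(-18) − (-14)·(-14)]| = 965, so the area is 482.5.
Summing gcd(|Δx|,|Δy|) over the edges gives the boundary count: gcd(1,1) + gcd(10,37) + gcd(18,1) + gcd(16,33) + gcd(11,4) = 1+1+1+1+1 = 5.
By Pick's theorem A = I + B/2 − 1, so I = 482.5 − 5/2 + 1 = 481.

481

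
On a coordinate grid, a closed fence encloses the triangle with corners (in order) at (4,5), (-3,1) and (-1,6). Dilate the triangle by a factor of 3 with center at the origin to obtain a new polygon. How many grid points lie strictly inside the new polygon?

The shoelace formula gives twice the area as |[4·1 − (-3)·5] + [(-3)·6 − (-1)·1] + [(-1)·5 − 4·6]| = 27, so the area is 27/2.
Summing gcd(|Δx|,|Δy|) over the edges gives the boundary count: gcd(7,4) + gcd(2,5) + gcd(5,1) = 1+1+1 = 3.
Scaling by 3 multiplies the area by 3² = 9 (so the new area is 121.5) and multiplies the boundary lattice-point count by 3, giving 9.
By Pick's theorem, the interior count of the dilated polygon is 121.5 − 9/2 + 1 = 118.

118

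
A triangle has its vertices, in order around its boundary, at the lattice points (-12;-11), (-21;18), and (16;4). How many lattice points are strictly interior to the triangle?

Using the shoelace formula, 2A = |[(-12)·18 − (-21)·(-11)] + [(-21)·4 − 16·18] + [16·(-11) − (-12)·4]| = 947, so the area is 473.5.
The number of boundary lattice points is Σ gcd(|Δx|,|Δy|) = gcd(9,29) + gcd(37,14) + gcd(28,15) = 1+1+1 = 3.
By Pick's theorem A = I + B/2 − 1, so I = 473.5 − 3/2 + 1 = 473.

473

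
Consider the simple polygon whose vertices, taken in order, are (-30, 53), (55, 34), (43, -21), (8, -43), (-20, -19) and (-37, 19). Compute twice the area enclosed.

By the shoelace formula, twice the signed area is |((-30)·34 − 55·53) + (55·(-21) − 43·34) + (43·(-43) − 8·(-21)) + (8·(-19) − (-20)·(-43)) + ((-20)·19 − (-37)·(-19)) + ((-37)·53 − (-30)·19)| = 11719, so the area is 5859.5.

11719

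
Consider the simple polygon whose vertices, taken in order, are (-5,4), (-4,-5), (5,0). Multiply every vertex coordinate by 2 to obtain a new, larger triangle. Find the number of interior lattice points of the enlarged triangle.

169

Using the shoelace formula, 2A = |((-5)·(-5) − (-4)·4) + ((-4)·0 − 5·(-5)) + (5·4 − (-5)·0)| = 86, so the area is 43.
Summing gcd(|Δx|,|Δy|) over the edges gives the boundary count: gcd(1,9) + gcd(9,5) + gcd(10,4) = 1+1+2 = 4.
Scaling by 2 multiplies the area by 2² = 4 (so the new area is 172) and multiplies the boundary lattice-point count by 2, giving 8.
By Pick's theorem, the interior count of the dilated polygon is 172 − 8/2 + 1 = 169.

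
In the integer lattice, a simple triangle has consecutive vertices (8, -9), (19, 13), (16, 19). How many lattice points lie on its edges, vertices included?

18

Summing gcd(|Δx|,|Δy|) over the edges gives the boundary count: gcd(11,22) + gcd(3,6) + gcd(8,28) = 11+3+4 = 18.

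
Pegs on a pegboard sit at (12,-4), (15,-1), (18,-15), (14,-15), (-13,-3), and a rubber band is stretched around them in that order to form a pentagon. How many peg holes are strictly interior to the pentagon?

179

By the shoelace formula, twice the signed area is |[12·(-1) − 15·(-4)] + [15·(-15) − 18·(-1)] + [18·(-15) − 14·(-15)] + [14·(-3) − (-13)·(-15)] + [(-13)·(-4) − 12·(-3)]| = 368, so the area is 184.
Along each edge there are gcd(|Δx|,|Δy|)+1 lattice points, so counting each shared vertex once the boundary has gcd(3,3) + gcd(3,14) + gcd(4,0) + gcd(27,12) + gcd(25,1) = 3+1+4+3+1 = 12.
By Pick's theorem A = I + B/2 − 1, so I = 184 − 12/2 + 1 = 179.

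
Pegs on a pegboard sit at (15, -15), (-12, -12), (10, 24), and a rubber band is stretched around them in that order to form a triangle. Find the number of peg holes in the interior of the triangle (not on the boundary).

517

By the shoelace formula, twice the signed area is |[15·(-12) − (-12)·(-15)] + [(-12)·24 − 10·(-12)] + [10·(-15) − 15·24]| = 1038, so the area is 519.
Along each edge there are gcd(|Δx|,|Δy|)+1 lattice points, so counting each shared vertex once the boundary has gcd(27,3) + gcd(22,36) + gcd(5,39) = 3+2+1 = 6.
By Pick's theorem A = I + B/2 − 1, so I = 519 − 6/2 + 1 = 517.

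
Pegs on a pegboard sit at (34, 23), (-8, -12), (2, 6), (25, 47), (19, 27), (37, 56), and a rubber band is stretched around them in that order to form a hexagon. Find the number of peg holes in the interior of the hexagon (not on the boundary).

748

Using the shoelace formula, 2A = |[34·(-12) − (-8)·23] + [(-8)·6 − 2·(-12)] + [2·47 − 25·6] + [25·27 − 19·47] + [19·56 − 37·27] + [37·23 − 34·56]| = 1510, so the area is 755.
Summing gcd(|Δx|,|Δy|) over the edges gives the boundary count: gcd(42,35) + gcd(10,18) + gcd(23,41) + gcd(6,20) + gcd(18,29) + gcd(3,33) = 7+2+1+2+1+3 = 16.
Pick's theorem gives I = A − B/2 + 1 = 755 − 16/2 + 1 = 748.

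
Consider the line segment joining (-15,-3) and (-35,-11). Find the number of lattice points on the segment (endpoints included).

5

The number of lattice points on a segment between lattice points is gcd(|Δx|,|Δy|) + 1 = gcd(20,8) + 1 = 4 + 1 = 5.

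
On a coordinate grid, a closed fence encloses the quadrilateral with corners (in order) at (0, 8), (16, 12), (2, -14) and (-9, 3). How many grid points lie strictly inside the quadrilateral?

281

Using the shoelace formula, 2A = |(0·12 − 16·8) + (16·(-14) − 2·12) + (2·3 − (-9)·(-14)) + ((-9)·8 − 0·3)| = 568, so the area is 284.
Summing gcd(|Δx|,|Δy|) over the edges gives the boundary count: gcd(16,4) + gcd(14,26) + gcd(11,17) + gcd(9,5) = 4+2+1+1 = 8.
Pick's theorem gives I = A − B/2 + 1 = 284 − 8/2 + 1 = 281.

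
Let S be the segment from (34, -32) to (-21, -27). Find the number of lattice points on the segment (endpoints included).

The number of lattice points on a segment between lattice points is gcd(|Δx|,|Δy|) + 1 = gcd(55,5) + 1 = 5 + 1 = 6.

6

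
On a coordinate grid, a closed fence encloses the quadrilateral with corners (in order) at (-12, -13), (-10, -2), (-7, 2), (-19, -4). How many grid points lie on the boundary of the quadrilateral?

Along each edge there are gcd(|Δx|,|Δy|)+1 lattice points, so counting each shared vertex once the boundary has gcd(2,11) + gcd(3,4) + gcd(12,6) + gcd(7,9) = 1+1+6+1 = 9.

9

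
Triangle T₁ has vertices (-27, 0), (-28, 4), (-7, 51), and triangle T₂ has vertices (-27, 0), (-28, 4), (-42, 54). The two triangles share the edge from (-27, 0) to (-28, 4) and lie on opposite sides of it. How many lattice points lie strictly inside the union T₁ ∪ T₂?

66

The union is the simple quadrilateral with vertices (-27, 0), (-7, 51), (-28, 4), (-42, 54) in order.
The shoelace formula gives twice the area as |[(-27)·51 − (-7)·0] + [(-7)·4 − (-28)·51] + [(-28)·54 − (-42)·4] + [(-42)·0 − (-27)·54]| = 137, so the area is 137/2.
Summing gcd(|Δx|,|Δy|) over the edges gives the boundary count: gcd(20,51) + gcd(21,47) + gcd(14,50) + gcd(15,54) = 1+1+2+3 = 7.
By Pick's theorem I = A − B/2 + 1 = 137/2 − 7/2 + 1 = 66.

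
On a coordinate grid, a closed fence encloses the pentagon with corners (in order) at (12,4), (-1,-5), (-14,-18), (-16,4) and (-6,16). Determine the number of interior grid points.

The shoelace formula gives twice the area as |(12·(-5) − (-1)·4) + ((-1)·(-18) − (-14)·(-5)) + ((-14)·4 − (-16)·(-18)) + ((-16)·16 − (-6)·4) + ((-6)·4 − 12·16)| = 900, so the area is 450.
The number of boundary lattice points is Σ gcd(|Δx|,|Δy|) = gcd(13,9) + gcd(13,13) + gcd(2,22) + gcd(10,12) + gcd(18,12) = 1+13+2+2+6 = 24.
By Pick's theorem A = I + B/2 − 1, so I = 450 − 24/2 + 1 = 439.

439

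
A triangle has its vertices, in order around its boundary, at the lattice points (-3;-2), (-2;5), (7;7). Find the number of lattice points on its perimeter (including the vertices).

The number of boundary lattice points is Σ gcd(|Δx|,|Δy|) = gcd(1,7) + gcd(9,2) + gcd(10,9) = 1+1+1 = 3.

3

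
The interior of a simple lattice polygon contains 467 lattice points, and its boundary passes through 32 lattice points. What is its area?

482

By Pick's theorem, A = I + B/2 − 1 = 467 + 32/2 − 1 = 482.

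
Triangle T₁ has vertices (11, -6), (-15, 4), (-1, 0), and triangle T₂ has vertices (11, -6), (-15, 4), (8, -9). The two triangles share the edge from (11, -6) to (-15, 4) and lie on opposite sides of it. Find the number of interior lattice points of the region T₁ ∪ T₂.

67

The union is the simple quadrilateral with vertices (11, -6), (-1, 0), (-15, 4), (8, -9) in order.
Using the shoelace formula, 2A = |[11·0 − (-1)·(-6)] + [(-1)·4 − (-15)·0] + [(-15)·(-9) − 8·4] + [8·(-6) − 11·(-9)]| = 144, so the area is 72.
Along each edge there are gcd(|Δx|,|Δy|)+1 lattice points, so counting each shared vertex once the boundary has gcd(12,6) + gcd(14,4) + gcd(23,13) + gcd(3,3) = 6+2+1+3 = 12.
By Pick's theorem I = A − B/2 + 1 = 72 − 12/2 + 1 = 67.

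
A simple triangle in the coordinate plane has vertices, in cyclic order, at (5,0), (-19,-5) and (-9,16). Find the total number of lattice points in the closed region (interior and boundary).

By the shoelace formula, twice the signed area is |(5·(-5) − (-19)·0) + ((-19)·16 − (-9)·(-5)) + ((-9)·0 − 5·16)| = 454, so the area is 227.
Along each edge there are gcd(|Δx|,|Δy|)+1 lattice points, so counting each shared vertex once the boundary has gcd(24,5) + gcd(10,21) + gcd(14,16) = 1+1+2 = 4.
Pick's theorem gives I = A − B/2 + 1 = 227 − 4/2 + 1 = 226, so the closed region contains I + B = 226 + 4 = 230 lattice points.

230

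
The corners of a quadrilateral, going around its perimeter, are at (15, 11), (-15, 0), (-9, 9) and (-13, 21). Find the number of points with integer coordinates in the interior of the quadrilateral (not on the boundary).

The shoelace formula gives twice the area as |[15·0 − (-15)·11] + [(-15)·9 − (-9)·0] + [(-9)·21 − (-13)·9] + [(-13)·11 − 15·21]| = 500, so the area is 250.
The number of boundary lattice points is Σ gcd(|Δx|,|Δy|) = gcd(30,11) + gcd(6,9) + gcd(4,12) + gcd(28,10) = 1+3+4+2 = 10.
Pick's theorem gives I = A − B/2 + 1 = 250 − 10/2 + 1 = 246.

246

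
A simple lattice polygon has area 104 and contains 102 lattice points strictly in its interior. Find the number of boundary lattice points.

6

Pick's theorem gives A = I + B/2 − 1, so B = 2(A − I + 1) = 2(104 − 102 + 1) = 6.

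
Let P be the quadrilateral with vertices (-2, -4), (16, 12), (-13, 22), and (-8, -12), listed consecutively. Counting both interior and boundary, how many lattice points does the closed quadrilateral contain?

Using the shoelace formula, 2A = |[(-2)·12 − 16·(-4)] + [16·22 − (-13)·12] + [(-13)·(-12) − (-8)·22] + [(-8)·(-4) − (-2)·(-12)]| = 888, so the area is 444.
Along each edge there are gcd(|Δx|,|Δy|)+1 lattice points, so counting each shared vertex once the boundary has gcd(18,16) + gcd(29,10) + gcd(5,34) + gcd(6,8) = 2+1+1+2 = 6.
Pick's theorem gives I = A − B/2 + 1 = 444 − 6/2 + 1 = 442, so the closed region contains I + B = 442 + 6 = 448 lattice points.

448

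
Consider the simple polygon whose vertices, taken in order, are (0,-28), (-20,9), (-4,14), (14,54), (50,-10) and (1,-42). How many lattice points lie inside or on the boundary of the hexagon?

Using the shoelace formula, 2A = |[0·9 − (-20)·(-28)] + [(-20)·14 − (-4)·9] + [(-4)·54 − 14·14] + [14·(-10) − 50·54] + [50·(-42) − 1·(-10)] + [1·(-28) − 0·(-42)]| = 6174, so the area is 3087.
The number of boundary lattice points is Σ gcd(|Δx|,|Δy|) = gcd(20,37) + gcd(16,5) + gcd(18,40) + gcd(36,64) + gcd(49,32) + gcd(1,14) = 1+1+2+4+1+1 = 10.
Pick's theorem gives I = A − B/2 + 1 = 3087 − 10/2 + 1 = 3083, so the closed region contains I + B = 3083 + 10 = 3093 lattice points.

3093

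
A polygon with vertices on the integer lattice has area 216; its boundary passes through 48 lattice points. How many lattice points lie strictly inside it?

From Pick's theorem, I = A − B/2 + 1 = 216 − 48/2 + 1 = 193.

193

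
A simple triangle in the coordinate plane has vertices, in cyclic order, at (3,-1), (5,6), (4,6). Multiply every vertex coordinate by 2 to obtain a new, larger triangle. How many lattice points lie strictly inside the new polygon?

The shoelace formula gives twice the area as |(3·6 − 5·(-1)) + (5·6 − 4·6) + (4·(-1) − 3·6)| = 7, so the area is 3.5.
Along each edge there are gcd(|Δx|,|Δy|)+1 lattice points, so counting each shared vertex once the boundary has gcd(2,7) + gcd(1,0) + gcd(1,7) = 1+1+1 = 3.
Scaling by 2 multiplies the area by 2² = 4 (so the new area is 14) and multiplies the boundary lattice-point count by 2, giving 6.
By Pick's theorem, the interior count of the dilated polygon is 14 − 6/2 + 1 = 12.

12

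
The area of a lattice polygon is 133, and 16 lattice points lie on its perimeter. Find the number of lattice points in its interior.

126

Pick's theorem A = I + B/2 − 1 rearranges to I = A − B/2 + 1 = 133 − 16/2 + 1 = 126.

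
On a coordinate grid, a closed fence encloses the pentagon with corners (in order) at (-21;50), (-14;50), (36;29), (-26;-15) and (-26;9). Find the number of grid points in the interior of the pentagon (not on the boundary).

By the shoelace formula, twice the signed area is |((-21)·50 − (-14)·50) + ((-14)·29 − 36·50) + (36·(-15) − (-26)·29) + ((-26)·9 − (-26)·(-15)) + ((-26)·50 − (-21)·9)| = 4077, so the area is 4077/2.
Summing gcd(|Δx|,|Δy|) over the edges gives the boundary count: gcd(7,0) + gcd(50,21) + gcd(62,44) + gcd(0,24) + gcd(5,41) = 7+1+2+24+1 = 35.
Pick's theorem gives I = A − B/2 + 1 = 4077/2 − 35/2 + 1 = 2022.

2022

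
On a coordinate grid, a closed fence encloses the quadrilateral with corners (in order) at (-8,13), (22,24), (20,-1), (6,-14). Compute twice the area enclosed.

Using the shoelace formula, 2A = |((-8)·24 − 22·13) + (22·(-1) − 20·24) + (20·(-14) − 6·(-1)) + (6·13 − (-8)·(-14))| = 1288, so the area is 644.

1288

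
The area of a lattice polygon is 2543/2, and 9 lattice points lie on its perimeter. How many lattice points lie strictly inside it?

Pick's theorem A = I + B/2 − 1 rearranges to I = A − B/2 + 1 = 2543/2 − 9/2 + 1 = 1268.

1268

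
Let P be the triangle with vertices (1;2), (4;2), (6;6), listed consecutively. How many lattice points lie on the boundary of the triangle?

Along each edge there are gcd(|Δx|,|Δy|)+1 lattice points, so counting each shared vertex once the boundary has gcd(3,0) + gcd(2,4) + gcd(5,4) = 3+2+1 = 6.

6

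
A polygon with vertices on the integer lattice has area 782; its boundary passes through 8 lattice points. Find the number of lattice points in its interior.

Pick's theorem A = I + B/2 − 1 rearranges to I = A − B/2 + 1 = 782 − 8/2 + 1 = 779.

779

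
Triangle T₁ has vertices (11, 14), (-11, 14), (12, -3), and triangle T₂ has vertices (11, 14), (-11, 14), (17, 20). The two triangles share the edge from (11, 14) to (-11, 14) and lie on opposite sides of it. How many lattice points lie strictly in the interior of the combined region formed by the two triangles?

The union is the simple quadrilateral with vertices (11, 14), (12, -3), (-11, 14), (17, 20) in order.
By the shoelace formula, twice the signed area is |[11·(-3) − 12·14] + [12·14 − (-11)·(-3)] + [(-11)·20 − 17·14] + [17·14 − 11·20]| = 506, so the area is 253.
Along each edge there are gcd(|Δx|,|Δy|)+1 lattice points, so counting each shared vertex once the boundary has gcd(1,17) + gcd(23,17) + gcd(28,6) + gcd(6,6) = 1+1+2+6 = 10.
By Pick's theorem I = A − B/2 + 1 = 253 − 10/2 + 1 = 249.

249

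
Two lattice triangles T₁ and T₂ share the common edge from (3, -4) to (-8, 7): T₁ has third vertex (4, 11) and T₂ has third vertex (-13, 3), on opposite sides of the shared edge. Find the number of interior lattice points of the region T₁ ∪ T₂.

The union is the simple quadrilateral with vertices (3, -4), (4, 11), (-8, 7), (-13, 3) in order.
The shoelace formula gives twice the area as |(3·11 − 4·(-4)) + (4·7 − (-8)·11) + ((-8)·3 − (-13)·7) + ((-13)·(-4) − 3·3)| = 275, so the area is 137.5.
Summing gcd(|Δx|,|Δy|) over the edges gives the boundary count: gcd(1,15) + gcd(12,4) + gcd(5,4) + gcd(16,7) = 1+4+1+1 = 7.
By Pick's theorem I = A − B/2 + 1 = 137.5 − 7/2 + 1 = 135.

135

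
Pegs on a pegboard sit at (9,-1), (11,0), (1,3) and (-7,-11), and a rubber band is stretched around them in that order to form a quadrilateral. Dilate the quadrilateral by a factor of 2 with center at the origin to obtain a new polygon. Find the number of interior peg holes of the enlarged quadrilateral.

Using the shoelace formula, 2A = |(9·0 − 11·(-1)) + (11·3 − 1·0) + (1·(-11) − (-7)·3) + ((-7)·(-1) − 9·(-11))| = 160, so the area is 80.
Along each edge there are gcd(|Δx|,|Δy|)+1 lattice points, so counting each shared vertex once the boundary has gcd(2,1) + gcd(10,3) + gcd(8,14) + gcd(16,10) = 1+1+2+2 = 6.
Scaling by 2 multiplies the area by 2² = 4 (so the new area is 320) and multiplies the boundary lattice-point count by 2, giving 12.
By Pick's theorem, the interior count of the dilated polygon is 320 − 12/2 + 1 = 315.

315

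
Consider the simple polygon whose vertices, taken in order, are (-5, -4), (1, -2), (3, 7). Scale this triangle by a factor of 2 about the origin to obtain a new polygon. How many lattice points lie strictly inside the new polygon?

The shoelace formula gives twice the area as |((-5)·(-2) − 1·(-4)) + (1·7 − 3·(-2)) + (3·(-4) − (-5)·7)| = 50, so the area is 25.
Summing gcd(|Δx|,|Δy|) over the edges gives the boundary count: gcd(6,2) + gcd(2,9) + gcd(8,11) = 2+1+1 = 4.
Scaling by 2 multiplies the area by 2² = 4 (so the new area is 100) and multiplies the boundary lattice-point count by 2, giving 8.
By Pick's theorem, the interior count of the dilated polygon is 100 − 8/2 + 1 = 97.

97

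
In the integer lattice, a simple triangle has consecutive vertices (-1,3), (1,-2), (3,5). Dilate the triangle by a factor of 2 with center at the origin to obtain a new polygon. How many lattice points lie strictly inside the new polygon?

45

By the shoelace formula, twice the signed area is |[(-1)·(-2) − 1·3] + [1·5 − 3·(-2)] + [3·3 − (-1)·5]| = 24, so the area is 12.
Along each edge there are gcd(|Δx|,|Δy|)+1 lattice points, so counting each shared vertex once the boundary has gcd(2,5) + gcd(2,7) + gcd(4,2) = 1+1+2 = 4.
Scaling by 2 multiplies the area by 2² = 4 (so the new area is 48) and multiplies the boundary lattice-point count by 2, giving 8.
By Pick's theorem, the interior count of the dilated polygon is 48 − 8/2 + 1 = 45.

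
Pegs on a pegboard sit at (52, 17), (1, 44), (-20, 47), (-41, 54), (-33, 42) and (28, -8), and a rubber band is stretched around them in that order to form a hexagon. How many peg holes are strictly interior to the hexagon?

Using the shoelace formula, 2A = |(52·44 − 1·17) + (1·47 − (-20)·44) + ((-20)·54 − (-41)·47) + ((-41)·42 − (-33)·54) + ((-33)·(-8) − 28·42) + (28·17 − 52·(-8))| = 4085, so the area is 2042.5.
The number of boundary lattice points is Σ gcd(|Δx|,|Δy|) = gcd(51,27) + gcd(21,3) + gcd(21,7) + gcd(8,12) + gcd(61,50) + gcd(24,25) = 3+3+7+4+1+1 = 19.
Pick's theorem gives I = A − B/2 + 1 = 2042.5 − 19/2 + 1 = 2034.

2034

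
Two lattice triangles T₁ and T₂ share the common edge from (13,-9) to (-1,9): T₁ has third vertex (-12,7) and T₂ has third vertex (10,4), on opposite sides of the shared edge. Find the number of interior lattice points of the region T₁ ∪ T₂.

176

The union is the simple quadrilateral with vertices (13,-9), (-12,7), (-1,9), (10,4) in order.
The shoelace formula gives twice the area as |[13·7 − (-12)·(-9)] + [(-12)·9 − (-1)·7] + [(-1)·4 − 10·9] + [10·(-9) − 13·4]| = 354, so the area is 177.
The number of boundary lattice points is Σ gcd(|Δx|,|Δy|) = gcd(25,16) + gcd(11,2) + gcd(11,5) + gcd(3,13) = 1+1+1+1 = 4.
By Pick's theorem I = A − B/2 + 1 = 177 − 4/2 + 1 = 176.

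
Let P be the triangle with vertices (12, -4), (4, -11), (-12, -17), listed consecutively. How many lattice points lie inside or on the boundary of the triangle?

Using the shoelace formula, 2A = |(12·(-11) − 4·(-4)) + (4·(-17) − (-12)·(-11)) + ((-12)·(-4) − 12·(-17))| = 64, so the area is 32.
Along each edge there are gcd(|Δx|,|Δy|)+1 lattice points, so counting each shared vertex once the boundary has gcd(8,7) + gcd(16,6) + gcd(24,13) = 1+2+1 = 4.
Pick's theorem gives I = A − B/2 + 1 = 32 − 4/2 + 1 = 31, so the closed region contains I + B = 31 + 4 = 35 lattice points.

35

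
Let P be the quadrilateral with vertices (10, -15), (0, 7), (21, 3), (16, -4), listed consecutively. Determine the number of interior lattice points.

Using the shoelace formula, 2A = |(10·7 − 0·(-15)) + (0·3 − 21·7) + (21·(-4) − 16·3) + (16·(-15) − 10·(-4))| = 409, so the area is 204.5.
The number of boundary lattice points is Σ gcd(|Δx|,|Δy|) = gcd(10,22) + gcd(21,4) + gcd(5,7) + gcd(6,11) = 2+1+1+1 = 5.
Pick's theorem gives I = A − B/2 + 1 = 204.5 − 5/2 + 1 = 203.

203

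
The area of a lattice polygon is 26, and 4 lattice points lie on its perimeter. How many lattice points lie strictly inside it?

From Pick's theorem, I = A − B/2 + 1 = 26 − 4/2 + 1 = 25.

25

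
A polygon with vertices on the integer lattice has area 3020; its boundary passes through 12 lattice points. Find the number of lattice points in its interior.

3015

Pick's theorem A = I + B/2 − 1 rearranges to I = A − B/2 + 1 = 3020 − 12/2 + 1 = 3015.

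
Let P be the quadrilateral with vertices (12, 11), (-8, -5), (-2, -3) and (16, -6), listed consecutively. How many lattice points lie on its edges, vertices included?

10

Along each edge there are gcd(|Δx|,|Δy|)+1 lattice points, so counting each shared vertex once the boundary has gcd(20,16) + gcd(6,2) + gcd(18,3) + gcd(4,17) = 4+2+3+1 = 10.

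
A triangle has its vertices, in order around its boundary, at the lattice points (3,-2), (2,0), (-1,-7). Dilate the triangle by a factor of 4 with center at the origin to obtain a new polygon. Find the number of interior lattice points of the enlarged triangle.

99

By the shoelace formula, twice the signed area is |[3·0 − 2·(-2)] + [2·(-7) − (-1)·0] + [(-1)·(-2) − 3·(-7)]| = 13, so the area is 13/2.
The number of boundary lattice points is Σ gcd(|Δx|,|Δy|) = gcd(1,2) + gcd(3,7) + gcd(4,5) = 1+1+1 = 3.
Scaling by 4 multiplies the area by 4² = 16 (so the new area is 104) and multiplies the boundary lattice-point count by 4, giving 12.
By Pick's theorem, the interior count of the dilated polygon is 104 − 12/2 + 1 = 99.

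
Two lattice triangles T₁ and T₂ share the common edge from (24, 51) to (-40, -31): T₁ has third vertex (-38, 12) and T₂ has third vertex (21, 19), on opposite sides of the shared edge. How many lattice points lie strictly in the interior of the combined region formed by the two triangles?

2194

The union is the simple quadrilateral with vertices (24, 51), (-38, 12), (-40, -31), (21, 19) in order.
Using the shoelace formula, 2A = |(24·12 − (-38)·51) + ((-38)·(-31) − (-40)·12) + ((-40)·19 − 21·(-31)) + (21·51 − 24·19)| = 4390, so the area is 2195.
Summing gcd(|Δx|,|Δy|) over the edges gives the boundary count: gcd(62,39) + gcd(2,43) + gcd(61,50) + gcd(3,32) = 1+1+1+1 = 4.
By Pick's theorem I = A − B/2 + 1 = 2195 − 4/2 + 1 = 2194.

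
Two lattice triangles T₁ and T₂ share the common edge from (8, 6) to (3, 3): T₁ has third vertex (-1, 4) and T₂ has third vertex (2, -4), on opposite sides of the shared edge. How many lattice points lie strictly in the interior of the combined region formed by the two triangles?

The union is the simple quadrilateral with vertices (8, 6), (-1, 4), (3, 3), (2, -4) in order.
By the shoelace formula, twice the signed area is |(8·4 − (-1)·6) + ((-1)·3 − 3·4) + (3·(-4) − 2·3) + (2·6 − 8·(-4))| = 49, so the area is 49/2.
Along each edge there are gcd(|Δx|,|Δy|)+1 lattice points, so counting each shared vertex once the boundary has gcd(9,2) + gcd(4,1) + gcd(1,7) + gcd(6,10) = 1+1+1+2 = 5.
By Pick's theorem I = A − B/2 + 1 = 49/2 − 5/2 + 1 = 23.

23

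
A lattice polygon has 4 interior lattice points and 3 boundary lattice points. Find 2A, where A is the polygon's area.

9

By Pick's theorem, A = I + B/2 − 1 = 4 + 3/2 − 1 = 9/2.
Hence 2A = 9.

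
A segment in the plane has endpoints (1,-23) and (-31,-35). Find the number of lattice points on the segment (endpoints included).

The number of lattice points on a segment between lattice points is gcd(|Δx|,|Δy|) + 1 = gcd(32,12) + 1 = 4 + 1 = 5.

5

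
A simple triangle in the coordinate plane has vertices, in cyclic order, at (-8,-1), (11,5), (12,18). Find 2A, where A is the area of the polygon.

241

The shoelace formula gives twice the area as |((-8)·5 − 11·(-1)) + (11·18 − 12·5) + (12·(-1) − (-8)·18)| = 241, so the area is 120.5.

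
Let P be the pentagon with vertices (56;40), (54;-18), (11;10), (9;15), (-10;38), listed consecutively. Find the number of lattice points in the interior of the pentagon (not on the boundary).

2193

By the shoelace formula, twice the signed area is |[56·(-18) − 54·40] + [54·10 − 11·(-18)] + [11·15 − 9·10] + [9·38 − (-10)·15] + [(-10)·40 − 56·38]| = 4391, so the area is 2195.5.
Along each edge there are gcd(|Δx|,|Δy|)+1 lattice points, so counting each shared vertex once the boundary has gcd(2,58) + gcd(43,28) + gcd(2,5) + gcd(19,23) + gcd(66,2) = 2+1+1+1+2 = 7.
Pick's theorem gives I = A − B/2 + 1 = 2195.5 − 7/2 + 1 = 2193.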